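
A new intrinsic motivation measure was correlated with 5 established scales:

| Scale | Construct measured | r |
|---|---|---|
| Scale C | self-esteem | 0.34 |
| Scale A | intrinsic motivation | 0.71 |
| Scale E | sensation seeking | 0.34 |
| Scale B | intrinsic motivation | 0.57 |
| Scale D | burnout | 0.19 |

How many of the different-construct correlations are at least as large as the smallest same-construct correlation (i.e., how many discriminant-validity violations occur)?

Convergent (same construct = intrinsic motivation): Scale A, Scale B.
Smallest convergent = 0.57. Discriminant values: 0.34, 0.34, 0.19; count ≥ 0.57 → 0.

0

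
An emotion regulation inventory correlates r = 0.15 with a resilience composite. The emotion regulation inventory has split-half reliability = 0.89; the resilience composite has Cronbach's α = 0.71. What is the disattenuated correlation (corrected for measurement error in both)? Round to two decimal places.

0.19

r_true = r_obs / √(r_xx · r_yy) = 0.15 / √(0.89 × 0.71) = 0.15 / √0.6319 = 0.15 / 0.7949 ≈ 0.19.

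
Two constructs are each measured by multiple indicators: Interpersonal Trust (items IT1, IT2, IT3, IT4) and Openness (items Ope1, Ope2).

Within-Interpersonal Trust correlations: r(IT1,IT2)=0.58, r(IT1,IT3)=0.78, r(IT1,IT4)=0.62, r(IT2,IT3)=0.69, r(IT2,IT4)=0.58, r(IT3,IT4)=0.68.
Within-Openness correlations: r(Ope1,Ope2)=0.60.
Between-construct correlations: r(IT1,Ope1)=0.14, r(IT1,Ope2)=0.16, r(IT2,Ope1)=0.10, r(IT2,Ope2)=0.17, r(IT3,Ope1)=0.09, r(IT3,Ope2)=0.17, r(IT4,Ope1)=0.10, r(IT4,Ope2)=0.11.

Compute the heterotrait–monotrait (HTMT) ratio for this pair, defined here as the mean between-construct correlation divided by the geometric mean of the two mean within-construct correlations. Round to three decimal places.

Mean between = 1.04/8 = 0.1300.
Mean within-IT = 3.93/6 = 0.6550; mean within-Ope = 0.60/1 = 0.6000.
Geometric mean = √(0.6550 × 0.6000) = 0.6269.
HTMT = 0.1300 / 0.6269 = 0.207.

0.207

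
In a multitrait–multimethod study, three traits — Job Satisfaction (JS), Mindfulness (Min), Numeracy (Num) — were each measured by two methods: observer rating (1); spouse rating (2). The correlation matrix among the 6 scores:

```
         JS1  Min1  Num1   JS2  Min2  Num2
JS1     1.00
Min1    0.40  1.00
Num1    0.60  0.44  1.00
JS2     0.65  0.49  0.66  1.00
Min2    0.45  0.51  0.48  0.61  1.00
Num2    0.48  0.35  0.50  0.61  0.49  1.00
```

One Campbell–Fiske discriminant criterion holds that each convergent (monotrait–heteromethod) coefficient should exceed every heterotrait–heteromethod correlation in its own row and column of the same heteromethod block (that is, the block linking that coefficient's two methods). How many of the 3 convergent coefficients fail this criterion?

Convergent coefficients and their comparison sets:
JS (methods 1·2): 0.65 vs {0.45, 0.49, 0.48, 0.66} → fail.
Min (methods 1·2): 0.51 vs {0.49, 0.45, 0.35, 0.48} → pass.
Num (methods 1·2): 0.50 vs {0.66, 0.48, 0.48, 0.35} → fail.
2 of 3 fail.

2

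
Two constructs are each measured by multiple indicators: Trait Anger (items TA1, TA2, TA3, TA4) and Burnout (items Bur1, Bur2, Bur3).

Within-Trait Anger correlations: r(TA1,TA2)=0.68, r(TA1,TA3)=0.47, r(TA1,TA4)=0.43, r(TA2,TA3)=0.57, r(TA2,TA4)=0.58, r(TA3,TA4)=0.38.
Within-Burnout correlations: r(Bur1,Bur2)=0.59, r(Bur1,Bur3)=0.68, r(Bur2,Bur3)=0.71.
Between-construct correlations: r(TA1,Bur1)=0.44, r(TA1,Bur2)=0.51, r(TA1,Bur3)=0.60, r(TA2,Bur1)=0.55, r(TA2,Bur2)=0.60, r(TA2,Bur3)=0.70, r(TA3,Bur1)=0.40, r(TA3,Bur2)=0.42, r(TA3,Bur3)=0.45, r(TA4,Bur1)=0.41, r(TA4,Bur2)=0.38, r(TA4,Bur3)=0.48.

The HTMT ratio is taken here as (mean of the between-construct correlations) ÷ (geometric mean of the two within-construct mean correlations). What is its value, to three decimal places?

0.846

Between-construct mean = 5.94/12 = 0.4950.
Mean within-TA = 3.11/6 = 0.5183; mean within-Bur = 1.98/3 = 0.6600.
Geometric mean = √(0.5183 × 0.6600) = 0.5849.
HTMT = 0.4950 / 0.5849 = 0.846.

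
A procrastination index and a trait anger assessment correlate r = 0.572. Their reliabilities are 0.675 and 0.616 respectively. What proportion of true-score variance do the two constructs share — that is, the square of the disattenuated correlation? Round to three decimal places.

Disattenuated r = 0.572 / √(0.675 × 0.616) = 0.572 / 0.6448 = 0.8871.
Shared true-score variance = 0.8871² = 0.7869 ≈ 0.787.

0.787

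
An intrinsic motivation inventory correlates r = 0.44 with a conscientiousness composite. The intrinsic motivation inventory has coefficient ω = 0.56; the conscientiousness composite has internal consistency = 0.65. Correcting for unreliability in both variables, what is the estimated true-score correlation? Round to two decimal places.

r_true = r_obs / √(r_xx · r_yy) = 0.44 / √(0.56 × 0.65) = 0.44 / √0.3640 = 0.44 / 0.6033 ≈ 0.73.

0.73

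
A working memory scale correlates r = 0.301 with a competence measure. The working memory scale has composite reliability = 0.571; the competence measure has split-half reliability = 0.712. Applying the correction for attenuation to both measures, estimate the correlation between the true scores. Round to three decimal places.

r_true = r_obs / √(r_xx · r_yy) = 0.301 / √(0.571 × 0.712) = 0.301 / √0.406552 = 0.301 / 0.6376 ≈ 0.472.

0.472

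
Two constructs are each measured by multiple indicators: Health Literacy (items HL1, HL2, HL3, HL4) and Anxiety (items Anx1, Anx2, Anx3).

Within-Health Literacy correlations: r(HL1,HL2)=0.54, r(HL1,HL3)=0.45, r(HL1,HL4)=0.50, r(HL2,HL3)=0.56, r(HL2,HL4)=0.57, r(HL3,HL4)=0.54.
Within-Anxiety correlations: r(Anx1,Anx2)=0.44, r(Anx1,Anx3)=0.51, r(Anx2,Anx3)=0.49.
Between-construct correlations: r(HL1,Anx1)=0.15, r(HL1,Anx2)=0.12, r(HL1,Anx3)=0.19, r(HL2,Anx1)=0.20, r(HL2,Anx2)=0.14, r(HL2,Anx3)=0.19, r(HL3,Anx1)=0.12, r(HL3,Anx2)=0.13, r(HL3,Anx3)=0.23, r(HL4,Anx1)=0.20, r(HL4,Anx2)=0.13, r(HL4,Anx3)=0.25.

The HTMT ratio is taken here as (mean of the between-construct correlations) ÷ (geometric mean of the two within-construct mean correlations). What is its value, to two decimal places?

0.34

Mean heterotrait r = 2.05/12 = 0.1708.
Mean within-HL = 3.16/6 = 0.5267; mean within-Anx = 1.44/3 = 0.4800.
Geometric mean = √(0.5267 × 0.4800) = 0.5028.
HTMT = 0.1708 / 0.5028 = 0.34.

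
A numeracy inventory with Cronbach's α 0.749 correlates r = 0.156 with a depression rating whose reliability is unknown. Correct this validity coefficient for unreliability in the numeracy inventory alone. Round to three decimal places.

0.180

Single correction: r_c = r_obs / √r_xx = 0.156 / √0.749 = 0.156 / 0.8654 ≈ 0.180.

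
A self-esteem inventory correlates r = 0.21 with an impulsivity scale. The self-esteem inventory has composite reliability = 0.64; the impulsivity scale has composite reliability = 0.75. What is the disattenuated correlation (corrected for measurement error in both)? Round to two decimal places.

r_true = r_obs / √(r_xx · r_yy) = 0.21 / √(0.64 × 0.75) = 0.21 / √0.4800 = 0.21 / 0.6928 ≈ 0.30.

0.30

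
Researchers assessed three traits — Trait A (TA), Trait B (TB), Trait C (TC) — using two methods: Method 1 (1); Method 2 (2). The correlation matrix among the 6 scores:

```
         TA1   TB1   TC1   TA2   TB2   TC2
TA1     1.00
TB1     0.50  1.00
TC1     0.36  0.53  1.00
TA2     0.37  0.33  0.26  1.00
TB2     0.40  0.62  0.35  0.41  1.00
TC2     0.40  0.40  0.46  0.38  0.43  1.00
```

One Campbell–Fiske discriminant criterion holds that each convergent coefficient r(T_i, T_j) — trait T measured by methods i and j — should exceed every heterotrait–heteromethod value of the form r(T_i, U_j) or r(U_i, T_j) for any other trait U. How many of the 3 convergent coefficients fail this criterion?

1

Each convergent coefficient versus the relevant comparison correlations:
TA (methods 1·2): 0.37 vs {0.40, 0.33, 0.40, 0.26} → fail.
TB (methods 1·2): 0.62 vs {0.33, 0.40, 0.40, 0.35} → pass.
TC (methods 1·2): 0.46 vs {0.26, 0.40, 0.35, 0.40} → pass.
1 of 3 fail.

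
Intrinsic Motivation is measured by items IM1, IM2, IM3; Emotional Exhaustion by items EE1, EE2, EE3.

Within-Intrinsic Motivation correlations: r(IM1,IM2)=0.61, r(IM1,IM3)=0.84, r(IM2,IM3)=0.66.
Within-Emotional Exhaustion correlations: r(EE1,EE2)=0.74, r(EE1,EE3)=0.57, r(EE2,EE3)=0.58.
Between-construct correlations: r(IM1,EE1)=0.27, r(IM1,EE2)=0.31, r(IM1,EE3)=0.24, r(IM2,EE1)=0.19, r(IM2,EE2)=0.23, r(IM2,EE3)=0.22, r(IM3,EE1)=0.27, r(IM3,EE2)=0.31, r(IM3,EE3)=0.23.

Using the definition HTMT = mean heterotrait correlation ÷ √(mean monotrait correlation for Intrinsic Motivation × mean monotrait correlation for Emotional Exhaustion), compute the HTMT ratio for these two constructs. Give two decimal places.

0.38

Mean heterotrait r = 2.27/9 = 0.2522.
Mean within-IM = 2.11/3 = 0.7033; mean within-EE = 1.89/3 = 0.6300.
Geometric mean = √(0.7033 × 0.6300) = 0.6656.
HTMT = 0.2522 / 0.6656 = 0.38.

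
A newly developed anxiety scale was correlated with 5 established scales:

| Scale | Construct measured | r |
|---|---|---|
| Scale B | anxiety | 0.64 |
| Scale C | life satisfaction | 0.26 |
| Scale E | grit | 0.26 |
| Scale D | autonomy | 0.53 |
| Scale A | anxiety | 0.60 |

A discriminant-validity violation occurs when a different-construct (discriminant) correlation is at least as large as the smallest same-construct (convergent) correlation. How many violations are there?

0

Convergent (same construct = anxiety): Scale B, Scale A.
Smallest convergent = 0.60. Discriminant values: 0.26, 0.26, 0.53; count ≥ 0.60 → 0.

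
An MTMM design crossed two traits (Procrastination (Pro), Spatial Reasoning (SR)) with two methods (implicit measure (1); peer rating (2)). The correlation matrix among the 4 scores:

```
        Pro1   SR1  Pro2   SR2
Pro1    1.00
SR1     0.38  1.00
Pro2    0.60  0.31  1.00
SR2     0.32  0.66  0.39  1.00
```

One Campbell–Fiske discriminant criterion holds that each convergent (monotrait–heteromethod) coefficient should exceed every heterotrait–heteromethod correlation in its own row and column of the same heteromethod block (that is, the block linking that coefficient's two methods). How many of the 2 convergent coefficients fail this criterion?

0

Convergent coefficients and their comparison sets:
Pro (methods 1·2): 0.60 vs {0.32, 0.31} → pass.
SR (methods 1·2): 0.66 vs {0.31, 0.32} → pass.
0 of 2 fail.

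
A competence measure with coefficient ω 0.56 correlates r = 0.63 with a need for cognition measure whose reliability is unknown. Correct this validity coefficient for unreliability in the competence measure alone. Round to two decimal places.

Single correction: r_c = r_obs / √r_xx = 0.63 / √0.56 = 0.63 / 0.7483 ≈ 0.84.

0.84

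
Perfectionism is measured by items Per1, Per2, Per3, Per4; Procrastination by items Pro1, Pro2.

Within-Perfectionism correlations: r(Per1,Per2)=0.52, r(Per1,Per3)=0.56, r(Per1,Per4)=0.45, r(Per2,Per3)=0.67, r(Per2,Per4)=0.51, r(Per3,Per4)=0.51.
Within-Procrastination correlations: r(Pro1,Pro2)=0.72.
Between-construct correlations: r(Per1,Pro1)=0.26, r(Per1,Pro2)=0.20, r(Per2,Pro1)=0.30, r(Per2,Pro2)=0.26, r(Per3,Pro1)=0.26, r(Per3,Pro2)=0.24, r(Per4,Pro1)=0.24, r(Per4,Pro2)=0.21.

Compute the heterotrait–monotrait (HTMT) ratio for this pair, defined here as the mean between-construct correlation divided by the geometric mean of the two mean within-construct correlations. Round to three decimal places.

Between-construct mean = 1.97/8 = 0.2463.
Mean within-Per = 3.22/6 = 0.5367; mean within-Pro = 0.72/1 = 0.7200.
Geometric mean = √(0.5367 × 0.7200) = 0.6216.
HTMT = 0.2463 / 0.6216 = 0.396.

0.396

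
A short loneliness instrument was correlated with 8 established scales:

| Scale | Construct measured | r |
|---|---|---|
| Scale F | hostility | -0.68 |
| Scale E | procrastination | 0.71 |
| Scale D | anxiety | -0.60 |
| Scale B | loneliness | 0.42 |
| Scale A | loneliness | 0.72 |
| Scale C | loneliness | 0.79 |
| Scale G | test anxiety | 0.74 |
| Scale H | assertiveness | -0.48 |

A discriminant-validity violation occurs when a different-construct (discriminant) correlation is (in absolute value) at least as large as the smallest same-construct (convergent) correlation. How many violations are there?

Convergent (same construct = loneliness): Scale B, Scale A, Scale C.
Smallest convergent = 0.42. Discriminant |r|: 0.68, 0.71, 0.60, 0.74, 0.48; count ≥ 0.42 → 5.

5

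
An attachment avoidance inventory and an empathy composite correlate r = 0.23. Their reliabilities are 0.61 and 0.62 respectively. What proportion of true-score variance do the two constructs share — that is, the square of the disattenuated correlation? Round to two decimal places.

0.14

Disattenuated r = 0.23 / √(0.61 × 0.62) = 0.23 / 0.6150 = 0.3740.
Shared true-score variance = 0.3740² = 0.1399 ≈ 0.14.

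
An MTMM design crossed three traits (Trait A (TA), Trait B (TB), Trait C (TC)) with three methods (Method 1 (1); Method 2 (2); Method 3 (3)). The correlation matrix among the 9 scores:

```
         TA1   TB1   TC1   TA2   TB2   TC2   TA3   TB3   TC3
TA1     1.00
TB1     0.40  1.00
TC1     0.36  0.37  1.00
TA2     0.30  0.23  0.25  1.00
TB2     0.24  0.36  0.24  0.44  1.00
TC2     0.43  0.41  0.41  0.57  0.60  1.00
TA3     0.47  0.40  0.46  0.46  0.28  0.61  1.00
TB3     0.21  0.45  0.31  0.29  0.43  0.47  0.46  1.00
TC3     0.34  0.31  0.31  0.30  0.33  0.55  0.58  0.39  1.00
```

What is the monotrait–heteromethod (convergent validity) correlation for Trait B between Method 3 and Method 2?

Same trait (TB), different methods: r(TB3, TB2) = 0.43.

0.43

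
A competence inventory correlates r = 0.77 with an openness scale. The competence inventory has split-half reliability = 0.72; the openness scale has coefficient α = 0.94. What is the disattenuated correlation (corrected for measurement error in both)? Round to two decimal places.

r_true = r_obs / √(r_xx · r_yy) = 0.77 / √(0.72 × 0.94) = 0.77 / √0.6768 = 0.77 / 0.8227 ≈ 0.94.

0.94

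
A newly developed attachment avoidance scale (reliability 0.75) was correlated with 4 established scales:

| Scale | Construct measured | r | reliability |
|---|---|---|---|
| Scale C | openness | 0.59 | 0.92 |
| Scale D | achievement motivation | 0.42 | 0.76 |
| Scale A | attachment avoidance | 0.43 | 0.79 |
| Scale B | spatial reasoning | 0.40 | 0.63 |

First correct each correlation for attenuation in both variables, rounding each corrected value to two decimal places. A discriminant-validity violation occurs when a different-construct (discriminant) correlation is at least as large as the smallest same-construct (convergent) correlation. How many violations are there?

Disattenuated r (r / √(r_scale · r_new)):
  Scale C (disc): 0.59 / √(0.92·0.75) = 0.71
  Scale D (disc): 0.42 / √(0.76·0.75) = 0.56
  Scale A (conv): 0.43 / √(0.79·0.75) = 0.56
  Scale B (disc): 0.40 / √(0.63·0.75) = 0.58
Smallest convergent = 0.56. Discriminant values: 0.71, 0.56, 0.58; count ≥ 0.56 → 3.

3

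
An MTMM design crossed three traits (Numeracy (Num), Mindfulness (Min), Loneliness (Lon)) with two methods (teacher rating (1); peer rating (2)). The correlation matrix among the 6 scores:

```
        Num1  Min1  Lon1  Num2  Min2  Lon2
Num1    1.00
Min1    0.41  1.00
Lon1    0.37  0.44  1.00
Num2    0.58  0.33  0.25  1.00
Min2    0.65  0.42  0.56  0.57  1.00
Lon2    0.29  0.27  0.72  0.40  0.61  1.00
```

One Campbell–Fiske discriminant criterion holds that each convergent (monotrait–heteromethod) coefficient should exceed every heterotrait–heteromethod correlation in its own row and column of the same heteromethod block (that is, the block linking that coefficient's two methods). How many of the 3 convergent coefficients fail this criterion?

2

Convergent coefficients and their comparison sets:
Num (methods 1·2): 0.58 vs {0.65, 0.33, 0.29, 0.25} → fail.
Min (methods 1·2): 0.42 vs {0.33, 0.65, 0.27, 0.56} → fail.
Lon (methods 1·2): 0.72 vs {0.25, 0.29, 0.56, 0.27} → pass.
2 of 3 fail.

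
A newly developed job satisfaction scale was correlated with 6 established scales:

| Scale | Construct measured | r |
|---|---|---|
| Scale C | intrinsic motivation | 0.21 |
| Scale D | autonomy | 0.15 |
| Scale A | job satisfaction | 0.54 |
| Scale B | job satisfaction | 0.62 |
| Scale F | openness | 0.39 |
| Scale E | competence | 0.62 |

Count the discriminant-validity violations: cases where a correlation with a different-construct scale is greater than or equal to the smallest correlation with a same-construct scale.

1

Convergent (same construct = job satisfaction): Scale A, Scale B.
Smallest convergent = 0.54. Discriminant values: 0.21, 0.15, 0.39, 0.62; count ≥ 0.54 → 1.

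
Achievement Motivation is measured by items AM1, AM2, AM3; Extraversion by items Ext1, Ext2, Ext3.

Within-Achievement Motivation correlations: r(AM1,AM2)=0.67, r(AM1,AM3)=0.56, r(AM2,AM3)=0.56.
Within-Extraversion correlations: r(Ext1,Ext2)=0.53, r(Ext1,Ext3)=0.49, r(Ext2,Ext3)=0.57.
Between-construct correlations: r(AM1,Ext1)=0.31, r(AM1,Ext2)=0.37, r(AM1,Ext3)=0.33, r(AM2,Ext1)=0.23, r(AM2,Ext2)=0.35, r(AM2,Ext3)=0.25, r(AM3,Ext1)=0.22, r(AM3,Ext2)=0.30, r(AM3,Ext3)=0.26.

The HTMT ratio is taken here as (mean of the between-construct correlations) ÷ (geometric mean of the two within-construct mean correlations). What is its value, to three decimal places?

0.518

Mean between = 2.62/9 = 0.2911.
Mean within-AM = 1.79/3 = 0.5967; mean within-Ext = 1.59/3 = 0.5300.
Geometric mean = √(0.5967 × 0.5300) = 0.5624.
HTMT = 0.2911 / 0.5624 = 0.518.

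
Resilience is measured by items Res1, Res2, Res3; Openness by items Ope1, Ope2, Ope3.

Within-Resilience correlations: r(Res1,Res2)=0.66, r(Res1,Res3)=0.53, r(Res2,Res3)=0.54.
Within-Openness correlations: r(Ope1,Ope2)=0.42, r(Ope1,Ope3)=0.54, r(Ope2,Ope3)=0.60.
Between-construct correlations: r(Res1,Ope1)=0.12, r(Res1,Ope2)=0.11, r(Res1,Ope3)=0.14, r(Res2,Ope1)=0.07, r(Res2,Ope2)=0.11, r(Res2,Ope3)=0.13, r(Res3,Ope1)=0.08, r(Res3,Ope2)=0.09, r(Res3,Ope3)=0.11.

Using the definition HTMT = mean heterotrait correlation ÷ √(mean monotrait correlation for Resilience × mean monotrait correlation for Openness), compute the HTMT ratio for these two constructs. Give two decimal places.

Mean heterotrait r = 0.96/9 = 0.1067.
Mean within-Res = 1.73/3 = 0.5767; mean within-Ope = 1.56/3 = 0.5200.
Geometric mean = √(0.5767 × 0.5200) = 0.5476.
HTMT = 0.1067 / 0.5476 = 0.19.

0.19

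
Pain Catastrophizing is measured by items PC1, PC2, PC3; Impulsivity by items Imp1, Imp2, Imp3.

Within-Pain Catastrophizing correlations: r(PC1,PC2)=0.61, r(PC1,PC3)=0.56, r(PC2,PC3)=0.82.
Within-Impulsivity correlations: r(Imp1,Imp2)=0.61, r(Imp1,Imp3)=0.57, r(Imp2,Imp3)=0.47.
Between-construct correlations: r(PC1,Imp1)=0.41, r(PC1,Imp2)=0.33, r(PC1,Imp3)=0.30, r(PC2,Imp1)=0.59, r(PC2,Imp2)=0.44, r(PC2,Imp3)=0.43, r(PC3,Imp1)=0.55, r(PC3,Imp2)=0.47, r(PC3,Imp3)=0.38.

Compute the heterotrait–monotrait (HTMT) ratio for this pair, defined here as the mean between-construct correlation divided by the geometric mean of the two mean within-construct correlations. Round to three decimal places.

0.717

Between-construct mean = 3.90/9 = 0.4333.
Mean within-PC = 1.99/3 = 0.6633; mean within-Imp = 1.65/3 = 0.5500.
Geometric mean = √(0.6633 × 0.5500) = 0.6040.
HTMT = 0.4333 / 0.6040 = 0.717.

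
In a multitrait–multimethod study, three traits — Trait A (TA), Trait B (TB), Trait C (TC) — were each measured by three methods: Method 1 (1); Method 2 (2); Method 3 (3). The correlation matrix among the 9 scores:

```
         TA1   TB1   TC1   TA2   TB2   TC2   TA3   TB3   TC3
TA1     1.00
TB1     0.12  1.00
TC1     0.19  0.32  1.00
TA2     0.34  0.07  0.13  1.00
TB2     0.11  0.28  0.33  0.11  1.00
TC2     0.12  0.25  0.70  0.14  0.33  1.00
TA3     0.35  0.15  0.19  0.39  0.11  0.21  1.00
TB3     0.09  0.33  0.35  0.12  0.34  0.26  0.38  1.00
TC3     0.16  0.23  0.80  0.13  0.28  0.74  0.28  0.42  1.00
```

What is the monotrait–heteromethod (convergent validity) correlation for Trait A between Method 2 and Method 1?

Same trait (TA), different methods: r(TA2, TA1) = 0.34.

0.34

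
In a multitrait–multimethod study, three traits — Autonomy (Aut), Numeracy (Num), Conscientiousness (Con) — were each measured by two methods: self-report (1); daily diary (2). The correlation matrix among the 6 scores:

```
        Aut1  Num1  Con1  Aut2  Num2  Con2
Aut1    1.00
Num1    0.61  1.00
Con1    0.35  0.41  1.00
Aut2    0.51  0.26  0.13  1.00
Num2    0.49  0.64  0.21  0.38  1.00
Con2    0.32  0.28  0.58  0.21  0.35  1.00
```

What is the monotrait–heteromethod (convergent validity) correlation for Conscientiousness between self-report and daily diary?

Same trait (Con), different methods: r(Con1, Con2) = 0.58.

0.58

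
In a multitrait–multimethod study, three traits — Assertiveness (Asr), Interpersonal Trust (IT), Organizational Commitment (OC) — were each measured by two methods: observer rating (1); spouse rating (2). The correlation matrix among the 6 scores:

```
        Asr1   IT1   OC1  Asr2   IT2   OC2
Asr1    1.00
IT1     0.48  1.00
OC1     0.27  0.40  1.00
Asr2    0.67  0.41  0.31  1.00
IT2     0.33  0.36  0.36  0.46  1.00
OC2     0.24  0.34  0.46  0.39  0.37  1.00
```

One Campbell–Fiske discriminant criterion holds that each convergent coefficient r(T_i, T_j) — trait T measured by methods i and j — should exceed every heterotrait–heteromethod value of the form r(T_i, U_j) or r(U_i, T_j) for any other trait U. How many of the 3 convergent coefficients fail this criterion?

1

Each convergent coefficient versus the relevant comparison correlations:
Asr (methods 1·2): 0.67 vs {0.33, 0.41, 0.24, 0.31} → pass.
IT (methods 1·2): 0.36 vs {0.41, 0.33, 0.34, 0.36} → fail.
OC (methods 1·2): 0.46 vs {0.31, 0.24, 0.36, 0.34} → pass.
1 of 3 fail.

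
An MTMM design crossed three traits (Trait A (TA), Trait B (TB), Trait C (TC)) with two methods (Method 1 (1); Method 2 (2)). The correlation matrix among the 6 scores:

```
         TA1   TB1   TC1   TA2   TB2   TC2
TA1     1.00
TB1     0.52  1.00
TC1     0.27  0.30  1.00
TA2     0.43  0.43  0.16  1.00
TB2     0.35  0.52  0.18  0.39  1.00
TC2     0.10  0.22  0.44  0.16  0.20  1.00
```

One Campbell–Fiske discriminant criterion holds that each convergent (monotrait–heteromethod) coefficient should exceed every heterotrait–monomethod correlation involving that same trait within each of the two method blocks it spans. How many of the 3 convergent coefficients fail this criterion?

Each convergent coefficient versus the relevant comparison correlations:
TA (methods 1·2): 0.43 vs {0.52, 0.39, 0.27, 0.16} → fail.
TB (methods 1·2): 0.52 vs {0.52, 0.39, 0.30, 0.20} → fail.
TC (methods 1·2): 0.44 vs {0.27, 0.16, 0.30, 0.20} → pass.
2 of 3 fail.

2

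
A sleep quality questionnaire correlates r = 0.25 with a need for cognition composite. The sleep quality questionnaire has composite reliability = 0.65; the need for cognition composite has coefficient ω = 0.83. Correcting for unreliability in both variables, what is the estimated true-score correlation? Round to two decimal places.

r_true = r_obs / √(r_xx · r_yy) = 0.25 / √(0.65 × 0.83) = 0.25 / √0.5395 = 0.25 / 0.7345 ≈ 0.34.

0.34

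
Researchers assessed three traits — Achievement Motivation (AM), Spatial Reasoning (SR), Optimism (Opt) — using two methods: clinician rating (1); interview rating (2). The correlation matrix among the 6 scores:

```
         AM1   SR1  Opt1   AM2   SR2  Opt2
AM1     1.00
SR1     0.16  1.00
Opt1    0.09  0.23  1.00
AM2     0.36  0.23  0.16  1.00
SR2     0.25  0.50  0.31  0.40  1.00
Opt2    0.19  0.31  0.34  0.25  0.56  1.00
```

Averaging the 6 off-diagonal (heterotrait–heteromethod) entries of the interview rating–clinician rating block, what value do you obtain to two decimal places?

HTHM values (method 2 × method 1): 0.23, 0.16, 0.25, 0.31, 0.19, 0.31; mean = 1.45/6 = 0.24.

0.24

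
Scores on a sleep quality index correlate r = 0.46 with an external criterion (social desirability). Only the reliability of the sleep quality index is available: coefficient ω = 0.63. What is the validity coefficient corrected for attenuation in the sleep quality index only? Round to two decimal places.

0.58

Single correction: r_c = r_obs / √r_xx = 0.46 / √0.63 = 0.46 / 0.7937 ≈ 0.58.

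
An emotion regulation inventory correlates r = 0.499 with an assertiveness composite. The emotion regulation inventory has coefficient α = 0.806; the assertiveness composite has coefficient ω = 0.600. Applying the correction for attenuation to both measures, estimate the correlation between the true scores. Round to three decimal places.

r_true = r_obs / √(r_xx · r_yy) = 0.499 / √(0.806 × 0.600) = 0.499 / √0.483600 = 0.499 / 0.6954 ≈ 0.718.

0.718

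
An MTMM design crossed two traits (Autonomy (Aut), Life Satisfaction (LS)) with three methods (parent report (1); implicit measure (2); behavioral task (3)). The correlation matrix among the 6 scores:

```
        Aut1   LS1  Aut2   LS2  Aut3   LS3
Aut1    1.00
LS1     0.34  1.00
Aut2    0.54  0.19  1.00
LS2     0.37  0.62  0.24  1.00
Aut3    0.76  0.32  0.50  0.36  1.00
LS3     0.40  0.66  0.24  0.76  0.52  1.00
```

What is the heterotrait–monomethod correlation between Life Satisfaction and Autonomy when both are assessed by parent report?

0.34

Different traits, same method: r(LS1, Aut1) = 0.34.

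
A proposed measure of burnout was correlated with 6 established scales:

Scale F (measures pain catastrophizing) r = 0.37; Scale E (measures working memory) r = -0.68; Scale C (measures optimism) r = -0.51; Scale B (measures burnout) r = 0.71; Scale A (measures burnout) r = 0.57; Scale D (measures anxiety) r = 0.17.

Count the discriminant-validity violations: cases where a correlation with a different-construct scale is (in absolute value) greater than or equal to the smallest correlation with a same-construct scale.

1

Convergent (same construct = burnout): Scale B, Scale A.
Smallest convergent = 0.57. Discriminant |r|: 0.37, 0.68, 0.51, 0.17; count ≥ 0.57 → 1.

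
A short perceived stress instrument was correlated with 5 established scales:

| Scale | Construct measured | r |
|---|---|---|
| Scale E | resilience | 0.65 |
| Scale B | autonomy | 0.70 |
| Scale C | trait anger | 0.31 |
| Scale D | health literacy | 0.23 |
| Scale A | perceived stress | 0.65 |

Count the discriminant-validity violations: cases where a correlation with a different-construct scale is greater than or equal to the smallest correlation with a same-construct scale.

Convergent (same construct = perceived stress): Scale A.
Smallest convergent = 0.65. Discriminant values: 0.65, 0.70, 0.31, 0.23; count ≥ 0.65 → 2.

2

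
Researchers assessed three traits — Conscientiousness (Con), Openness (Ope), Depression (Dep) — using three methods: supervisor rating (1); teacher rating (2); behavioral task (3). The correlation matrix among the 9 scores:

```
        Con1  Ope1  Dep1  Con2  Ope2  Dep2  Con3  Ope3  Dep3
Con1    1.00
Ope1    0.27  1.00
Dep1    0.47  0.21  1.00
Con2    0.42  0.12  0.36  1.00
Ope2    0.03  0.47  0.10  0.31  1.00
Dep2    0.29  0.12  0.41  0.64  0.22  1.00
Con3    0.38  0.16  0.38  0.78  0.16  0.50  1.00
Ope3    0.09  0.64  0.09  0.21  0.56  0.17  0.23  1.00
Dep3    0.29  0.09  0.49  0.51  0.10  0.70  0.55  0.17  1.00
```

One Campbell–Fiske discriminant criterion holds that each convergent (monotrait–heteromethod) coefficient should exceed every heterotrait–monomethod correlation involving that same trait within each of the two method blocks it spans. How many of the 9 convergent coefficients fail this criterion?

Checking each validity diagonal entry against its comparison values:
Con (methods 1·2): 0.42 vs {0.27, 0.31, 0.47, 0.64} → fail.
Con (methods 1·3): 0.38 vs {0.27, 0.23, 0.47, 0.55} → fail.
Con (methods 2·3): 0.78 vs {0.31, 0.23, 0.64, 0.55} → pass.
Ope (methods 1·2): 0.47 vs {0.27, 0.31, 0.21, 0.22} → pass.
Ope (methods 1·3): 0.64 vs {0.27, 0.23, 0.21, 0.17} → pass.
Ope (methods 2·3): 0.56 vs {0.31, 0.23, 0.22, 0.17} → pass.
Dep (methods 1·2): 0.41 vs {0.47, 0.64, 0.21, 0.22} → fail.
Dep (methods 1·3): 0.49 vs {0.47, 0.55, 0.21, 0.17} → fail.
Dep (methods 2·3): 0.70 vs {0.64, 0.55, 0.22, 0.17} → pass.
4 of 9 fail.

4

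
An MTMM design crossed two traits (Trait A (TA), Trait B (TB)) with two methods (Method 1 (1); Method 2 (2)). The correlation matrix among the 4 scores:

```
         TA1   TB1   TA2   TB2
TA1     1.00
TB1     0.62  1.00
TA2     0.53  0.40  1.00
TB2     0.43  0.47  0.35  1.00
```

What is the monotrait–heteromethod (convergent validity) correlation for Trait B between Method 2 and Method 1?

0.47

Same trait (TB), different methods: r(TB2, TB1) = 0.47.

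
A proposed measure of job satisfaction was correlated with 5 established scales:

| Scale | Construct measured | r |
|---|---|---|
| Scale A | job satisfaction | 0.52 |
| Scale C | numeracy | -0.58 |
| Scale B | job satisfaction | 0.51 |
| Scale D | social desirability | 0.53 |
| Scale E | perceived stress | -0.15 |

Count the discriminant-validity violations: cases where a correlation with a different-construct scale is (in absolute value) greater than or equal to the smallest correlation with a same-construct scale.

2

Convergent (same construct = job satisfaction): Scale A, Scale B.
Smallest convergent = 0.51. Discriminant |r|: 0.58, 0.53, 0.15; count ≥ 0.51 → 2.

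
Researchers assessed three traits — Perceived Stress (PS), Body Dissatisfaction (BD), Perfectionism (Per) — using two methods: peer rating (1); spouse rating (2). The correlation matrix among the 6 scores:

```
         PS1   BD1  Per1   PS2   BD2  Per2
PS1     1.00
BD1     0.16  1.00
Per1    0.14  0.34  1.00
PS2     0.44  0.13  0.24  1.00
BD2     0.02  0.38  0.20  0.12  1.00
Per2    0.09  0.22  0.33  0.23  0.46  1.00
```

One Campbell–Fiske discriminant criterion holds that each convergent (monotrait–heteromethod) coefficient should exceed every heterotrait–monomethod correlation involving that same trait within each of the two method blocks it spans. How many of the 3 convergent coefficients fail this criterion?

2

Checking each validity diagonal entry against its comparison values:
PS (methods 1·2): 0.44 vs {0.16, 0.12, 0.14, 0.23} → pass.
BD (methods 1·2): 0.38 vs {0.16, 0.12, 0.34, 0.46} → fail.
Per (methods 1·2): 0.33 vs {0.14, 0.23, 0.34, 0.46} → fail.
2 of 3 fail.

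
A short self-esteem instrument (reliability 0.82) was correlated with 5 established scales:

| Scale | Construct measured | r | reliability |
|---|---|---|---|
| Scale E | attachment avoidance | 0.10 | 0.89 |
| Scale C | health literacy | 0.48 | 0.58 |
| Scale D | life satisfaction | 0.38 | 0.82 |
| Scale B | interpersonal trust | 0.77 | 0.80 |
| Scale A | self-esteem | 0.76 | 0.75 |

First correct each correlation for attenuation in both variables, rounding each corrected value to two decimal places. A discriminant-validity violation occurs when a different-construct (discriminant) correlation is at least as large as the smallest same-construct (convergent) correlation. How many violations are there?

0

Disattenuated r (r / √(r_scale · r_new)):
  Scale E (disc): 0.10 / √(0.89·0.82) = 0.12
  Scale C (disc): 0.48 / √(0.58·0.82) = 0.70
  Scale D (disc): 0.38 / √(0.82·0.82) = 0.46
  Scale B (disc): 0.77 / √(0.80·0.82) = 0.95
  Scale A (conv): 0.76 / √(0.75·0.82) = 0.97
Smallest convergent = 0.97. Discriminant values: 0.12, 0.70, 0.46, 0.95; count ≥ 0.97 → 0.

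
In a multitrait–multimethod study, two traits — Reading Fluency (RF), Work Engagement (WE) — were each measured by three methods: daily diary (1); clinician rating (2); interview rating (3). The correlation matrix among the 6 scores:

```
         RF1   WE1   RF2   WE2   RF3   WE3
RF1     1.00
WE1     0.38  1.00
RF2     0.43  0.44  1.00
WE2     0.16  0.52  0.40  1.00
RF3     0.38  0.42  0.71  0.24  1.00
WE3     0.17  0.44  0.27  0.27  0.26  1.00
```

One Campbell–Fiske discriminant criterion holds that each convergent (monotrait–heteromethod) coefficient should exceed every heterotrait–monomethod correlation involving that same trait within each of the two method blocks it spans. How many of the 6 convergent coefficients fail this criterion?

Checking each validity diagonal entry against its comparison values:
RF (methods 1·2): 0.43 vs {0.38, 0.40} → pass.
RF (methods 1·3): 0.38 vs {0.38, 0.26} → fail.
RF (methods 2·3): 0.71 vs {0.40, 0.26} → pass.
WE (methods 1·2): 0.52 vs {0.38, 0.40} → pass.
WE (methods 1·3): 0.44 vs {0.38, 0.26} → pass.
WE (methods 2·3): 0.27 vs {0.40, 0.26} → fail.
2 of 6 fail.

2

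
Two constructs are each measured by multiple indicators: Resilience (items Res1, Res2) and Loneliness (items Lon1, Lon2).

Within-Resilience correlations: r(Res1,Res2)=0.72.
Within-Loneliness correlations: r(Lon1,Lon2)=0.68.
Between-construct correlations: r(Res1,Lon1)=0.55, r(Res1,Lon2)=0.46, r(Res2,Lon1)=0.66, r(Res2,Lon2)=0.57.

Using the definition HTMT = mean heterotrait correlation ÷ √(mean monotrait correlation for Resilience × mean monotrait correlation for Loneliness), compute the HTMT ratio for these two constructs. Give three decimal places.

Mean heterotrait r = 2.24/4 = 0.5600.
Mean within-Res = 0.72/1 = 0.7200; mean within-Lon = 0.68/1 = 0.6800.
Geometric mean = √(0.7200 × 0.6800) = 0.6997.
HTMT = 0.5600 / 0.6997 = 0.800.

0.800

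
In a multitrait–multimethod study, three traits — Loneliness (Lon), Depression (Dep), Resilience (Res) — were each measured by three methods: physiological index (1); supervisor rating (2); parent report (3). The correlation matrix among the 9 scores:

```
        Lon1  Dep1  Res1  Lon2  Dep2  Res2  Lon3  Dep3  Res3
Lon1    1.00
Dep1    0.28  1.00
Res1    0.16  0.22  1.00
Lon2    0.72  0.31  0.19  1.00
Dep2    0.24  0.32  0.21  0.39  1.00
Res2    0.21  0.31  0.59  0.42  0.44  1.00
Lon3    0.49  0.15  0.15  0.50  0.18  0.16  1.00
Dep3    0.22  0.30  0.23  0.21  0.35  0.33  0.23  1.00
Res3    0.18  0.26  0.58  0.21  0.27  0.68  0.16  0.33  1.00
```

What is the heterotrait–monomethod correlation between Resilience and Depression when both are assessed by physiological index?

0.22

Different traits, same method: r(Res1, Dep1) = 0.22.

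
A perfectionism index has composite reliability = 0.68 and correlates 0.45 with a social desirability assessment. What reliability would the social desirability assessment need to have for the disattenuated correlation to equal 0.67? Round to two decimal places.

0.66

r_true = r_obs / √(r_xx · r_yy) ⇒ 0.67 = 0.45 / √(0.68 · r_yy).
√(0.68 · r_yy) = 0.45 / 0.67 = 0.6716; 0.68 · r_yy = 0.4510; r_yy = 0.4510 / 0.68 ≈ 0.66.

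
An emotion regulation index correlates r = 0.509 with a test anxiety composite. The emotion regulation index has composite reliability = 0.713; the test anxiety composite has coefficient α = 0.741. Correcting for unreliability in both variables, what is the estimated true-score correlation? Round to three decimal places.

r_true = r_obs / √(r_xx · r_yy) = 0.509 / √(0.713 × 0.741) = 0.509 / √0.528333 = 0.509 / 0.7269 ≈ 0.700.

0.700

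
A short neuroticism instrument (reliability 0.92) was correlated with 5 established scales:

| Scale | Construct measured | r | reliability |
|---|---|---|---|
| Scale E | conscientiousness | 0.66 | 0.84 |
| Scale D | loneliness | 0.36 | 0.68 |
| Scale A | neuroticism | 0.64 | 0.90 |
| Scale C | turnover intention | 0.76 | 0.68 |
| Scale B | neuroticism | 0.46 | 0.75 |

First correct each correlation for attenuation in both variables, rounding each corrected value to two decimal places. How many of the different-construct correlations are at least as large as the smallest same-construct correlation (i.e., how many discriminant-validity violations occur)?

2

Disattenuated r (r / √(r_scale · r_new)):
  Scale E (disc): 0.66 / √(0.84·0.92) = 0.75
  Scale D (disc): 0.36 / √(0.68·0.92) = 0.46
  Scale A (conv): 0.64 / √(0.90·0.92) = 0.70
  Scale C (disc): 0.76 / √(0.68·0.92) = 0.96
  Scale B (conv): 0.46 / √(0.75·0.92) = 0.55
Smallest convergent = 0.55. Discriminant values: 0.75, 0.46, 0.96; count ≥ 0.55 → 2.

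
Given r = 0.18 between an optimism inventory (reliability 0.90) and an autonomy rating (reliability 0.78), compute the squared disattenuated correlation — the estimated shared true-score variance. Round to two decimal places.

0.05

Disattenuated r = 0.18 / √(0.90 × 0.78) = 0.18 / 0.8379 = 0.2148.
Shared true-score variance = 0.2148² = 0.0461 ≈ 0.05.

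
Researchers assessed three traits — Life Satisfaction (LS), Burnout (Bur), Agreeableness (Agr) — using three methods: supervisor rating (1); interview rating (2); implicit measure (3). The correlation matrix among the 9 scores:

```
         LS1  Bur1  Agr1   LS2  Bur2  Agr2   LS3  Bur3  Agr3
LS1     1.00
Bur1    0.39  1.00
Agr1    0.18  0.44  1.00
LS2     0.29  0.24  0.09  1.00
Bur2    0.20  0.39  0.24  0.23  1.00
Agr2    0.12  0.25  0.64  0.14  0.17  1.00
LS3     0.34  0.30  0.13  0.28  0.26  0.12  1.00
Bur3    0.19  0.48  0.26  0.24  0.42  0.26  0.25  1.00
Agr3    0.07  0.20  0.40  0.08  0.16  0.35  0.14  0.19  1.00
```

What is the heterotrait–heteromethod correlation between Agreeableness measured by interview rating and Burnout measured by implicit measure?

0.26

Different traits and methods: r(Agr2, Bur3) = 0.26.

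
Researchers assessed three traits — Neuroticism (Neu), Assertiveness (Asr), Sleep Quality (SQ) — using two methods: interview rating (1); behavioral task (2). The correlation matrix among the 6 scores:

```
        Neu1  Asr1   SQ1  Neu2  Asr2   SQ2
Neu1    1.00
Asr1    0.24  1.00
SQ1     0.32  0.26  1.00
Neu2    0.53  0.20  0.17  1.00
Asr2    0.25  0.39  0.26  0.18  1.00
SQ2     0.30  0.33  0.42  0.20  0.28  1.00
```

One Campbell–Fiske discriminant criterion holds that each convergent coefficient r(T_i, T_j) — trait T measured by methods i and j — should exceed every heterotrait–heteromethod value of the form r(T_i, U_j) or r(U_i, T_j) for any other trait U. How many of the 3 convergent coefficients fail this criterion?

0

Each convergent coefficient versus the relevant comparison correlations:
Neu (methods 1·2): 0.53 vs {0.25, 0.20, 0.30, 0.17} → pass.
Asr (methods 1·2): 0.39 vs {0.20, 0.25, 0.33, 0.26} → pass.
SQ (methods 1·2): 0.42 vs {0.17, 0.30, 0.26, 0.33} → pass.
0 of 3 fail.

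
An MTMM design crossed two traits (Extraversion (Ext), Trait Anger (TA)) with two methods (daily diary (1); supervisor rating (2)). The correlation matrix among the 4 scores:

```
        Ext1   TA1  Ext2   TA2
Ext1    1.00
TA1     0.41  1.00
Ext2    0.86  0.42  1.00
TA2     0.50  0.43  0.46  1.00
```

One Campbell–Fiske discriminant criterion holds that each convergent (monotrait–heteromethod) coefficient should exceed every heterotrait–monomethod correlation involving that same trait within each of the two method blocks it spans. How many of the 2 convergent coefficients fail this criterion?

1

Convergent coefficients and their comparison sets:
Ext (methods 1·2): 0.86 vs {0.41, 0.46} → pass.
TA (methods 1·2): 0.43 vs {0.41, 0.46} → fail.
1 of 2 fail.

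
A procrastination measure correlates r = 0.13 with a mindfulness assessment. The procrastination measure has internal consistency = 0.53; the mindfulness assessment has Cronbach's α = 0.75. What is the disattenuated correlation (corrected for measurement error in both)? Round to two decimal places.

r_true = r_obs / √(r_xx · r_yy) = 0.13 / √(0.53 × 0.75) = 0.13 / √0.3975 = 0.13 / 0.6305 ≈ 0.21.

0.21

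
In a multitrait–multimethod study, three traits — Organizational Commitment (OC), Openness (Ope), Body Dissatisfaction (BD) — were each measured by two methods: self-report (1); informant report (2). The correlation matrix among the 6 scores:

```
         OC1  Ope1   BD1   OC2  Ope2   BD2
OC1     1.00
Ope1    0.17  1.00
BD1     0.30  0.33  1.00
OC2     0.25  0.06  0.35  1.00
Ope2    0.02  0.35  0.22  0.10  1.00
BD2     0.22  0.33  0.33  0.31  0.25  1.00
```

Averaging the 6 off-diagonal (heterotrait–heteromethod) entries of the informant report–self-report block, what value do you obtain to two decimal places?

0.20

HTHM values (method 2 × method 1): 0.06, 0.35, 0.02, 0.22, 0.22, 0.33; mean = 1.20/6 = 0.20.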